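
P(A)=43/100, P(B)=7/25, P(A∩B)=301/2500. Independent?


P(A)×P(B) = 301/2500
P(A∩B) = 301/2500
Equal ✓ → Independent

Yes, independent


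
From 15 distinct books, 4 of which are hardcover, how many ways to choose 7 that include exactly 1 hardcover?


Choose 1 of the 4 hardcovers and 6 of the other 11 books:
C(4,1)×C(11,6) = 4×462 = 1848

1848


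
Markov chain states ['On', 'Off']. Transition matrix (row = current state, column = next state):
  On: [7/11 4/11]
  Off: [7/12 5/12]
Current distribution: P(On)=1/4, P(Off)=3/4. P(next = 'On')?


P(next=On) = Σᵢ P(now=i)×P(i→On)
= 1/4×7/11 + 3/4×7/12
= 7/44 + 7/16 = 105/176

P = 105/176 ≈ 0.5966


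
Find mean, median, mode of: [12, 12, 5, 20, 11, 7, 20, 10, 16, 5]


Sorted: [5, 5, 7, 10, 11, 12, 12, 16, 20, 20]
Mean = 118/10 = 59/5
Median = 23/2
Freq: {12: 2, 5: 2, 20: 2, 11: 1, 7: 1, 10: 1, 16: 1}
Mode: [5, 12, 20]

Mean=59/5, Median=23/2, Mode=[5, 12, 20]


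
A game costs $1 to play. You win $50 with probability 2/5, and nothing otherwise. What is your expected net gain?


E[gain] = (50-1)×2/5 + (-1)×3/5
= 98/5 - 3/5 = 19

Expected net gain = $19 ≈ $19.00


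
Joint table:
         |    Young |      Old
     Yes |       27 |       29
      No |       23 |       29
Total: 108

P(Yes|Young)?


P(Yes|Young) = 27/(27+23) = 27/50

P = 27/50 ≈ 54.00%


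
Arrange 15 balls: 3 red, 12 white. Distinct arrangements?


15!/(3!×12!) = 455

455


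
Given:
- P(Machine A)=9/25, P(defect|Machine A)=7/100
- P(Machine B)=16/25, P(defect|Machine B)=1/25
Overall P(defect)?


P(B) = Σ P(B|Aᵢ)×P(Aᵢ)
  7/100×9/25 = 63/2500
  1/25×16/25 = 16/625
Sum = 127/2500

P(defect) = 127/2500 ≈ 5.08%


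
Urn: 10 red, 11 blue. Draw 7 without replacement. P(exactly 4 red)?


Hypergeometric: C(10,4)×C(11,3)/C(21,7)
= 210×165/116280 = 385/1292

P(X=4) = 385/1292 ≈ 29.80%


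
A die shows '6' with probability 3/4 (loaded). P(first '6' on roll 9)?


Geometric: P(X=9) = (1-p)^(k-1)×p = (1/4)^8×3/4 = 3/262144

P(X=9) = 3/262144 ≈ 0.00%


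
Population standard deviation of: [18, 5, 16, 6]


Mean = 45/4
  (18-45/4)²=729/16
  (5-45/4)²=625/16
  (16-45/4)²=361/16
  (6-45/4)²=441/16
Σ(x-μ)² = 539/4
σ² = (539/4)/4 = 539/16

σ = √(539/16) ≈ 5.8041


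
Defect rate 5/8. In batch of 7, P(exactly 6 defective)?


Binomial: P(X=6) = C(7,6)×p^6×(1-p)^1
= 7 × 15625/262144 × 3/8 = 328125/2097152

P(X=6) = 328125/2097152 ≈ 15.65%


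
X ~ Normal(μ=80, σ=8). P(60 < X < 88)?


z₁=(60-80)/8=-2.5, z₂=(88-80)/8=1.0
P = Φ(1.0) - Φ(-2.5) = 0.841345 - 0.006210 = 0.835135 ≈ 0.8351

P(60 < X < 88) ≈ 0.8351


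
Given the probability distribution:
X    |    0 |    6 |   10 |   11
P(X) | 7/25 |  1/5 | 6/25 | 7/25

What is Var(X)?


E[X] = 167/25
E[X²] = 1627/25
Var(X) = E[X²] - (E[X])² = 1627/25 - 27889/625 = 12786/625

Var(X) = 12786/625 ≈ 20.4576


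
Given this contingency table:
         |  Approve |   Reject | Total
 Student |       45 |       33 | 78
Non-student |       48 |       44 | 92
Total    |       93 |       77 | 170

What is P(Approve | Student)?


P(Approve | Student) = 45/(45+33) = 45/78 = 15/26

P(Approve|Student) = 15/26 ≈ 57.69%


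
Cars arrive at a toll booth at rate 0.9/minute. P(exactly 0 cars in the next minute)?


Poisson(λ=0.9): P(X=0) = e^(-λ)×λ^k/k!
= e^(-0.9) × 0.9^0 / 0!
≈ 0.4065696597 × 1 / 1 ≈ 0.406570

P(X=0) ≈ 0.406570 ≈ 40.66%


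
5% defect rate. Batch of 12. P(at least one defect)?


P(all good) = (19/20)^12 = 2213314919066161/4096000000000000
P(≥1 defect) = 1882685080933839/4096000000000000

P = 1882685080933839/4096000000000000 ≈ 45.96%


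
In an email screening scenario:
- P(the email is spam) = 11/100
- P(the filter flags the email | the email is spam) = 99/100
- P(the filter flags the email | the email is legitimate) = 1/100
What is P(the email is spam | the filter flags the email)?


Using Bayes' theorem:
P(A|B) = P(B|A)·P(A) / P(B)

P(the filter flags the email) = 99/100 × 11/100 + 1/100 × 89/100
= 1089/10000 + 89/10000 = 589/5000

P(the email is spam|the filter flags the email) = (1089/10000) / (589/5000) = 1089/1178

P(the email is spam|the filter flags the email) = 1089/1178 ≈ 92.44%


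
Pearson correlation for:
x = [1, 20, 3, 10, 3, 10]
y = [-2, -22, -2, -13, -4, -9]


n=6, Σx=47, Σy=-52, Σxy=-680, Σx²=619, Σy²=758
r = (6×(-680) - 47×(-52))/√((6×619 - 47²)(6×758 - (-52)²))
= -1636/√(1505×1844) = -1636/√2775220 ≈ -1636/1665.8992 ≈ -0.9821

r ≈ -0.9821


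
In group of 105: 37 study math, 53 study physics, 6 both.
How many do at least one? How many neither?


|A∪B| = 37+53-6 = 84
Neither = 105-84 = 21

At least one: 84; Neither: 21


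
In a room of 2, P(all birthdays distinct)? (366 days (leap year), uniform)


P(all different) = Π(366-i)/366 for i=0..1
= (366/366)×(365/366)×...×(365/366)
= 0.997268

P ≈ 0.9973 ≈ 99.73%


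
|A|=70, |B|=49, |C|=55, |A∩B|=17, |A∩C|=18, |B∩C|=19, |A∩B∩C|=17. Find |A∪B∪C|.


|A∪B∪C| = 70+49+55-17-18-19+17 = 137

|A∪B∪C| = 137


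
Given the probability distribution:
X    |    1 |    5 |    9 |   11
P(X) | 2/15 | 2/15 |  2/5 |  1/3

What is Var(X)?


E[X] = 121/15
E[X²] = 381/5
Var(X) = E[X²] - (E[X])² = 381/5 - 14641/225 = 2504/225

Var(X) = 2504/225 ≈ 11.1289


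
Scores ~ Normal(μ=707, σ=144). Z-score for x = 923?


z = (x - μ)/σ = (923 - 707)/144 = 1.5

z = 1.5


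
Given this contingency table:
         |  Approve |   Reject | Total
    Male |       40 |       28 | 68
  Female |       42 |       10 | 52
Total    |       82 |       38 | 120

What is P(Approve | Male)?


P(Approve | Male) = 40/(40+28) = 40/68 = 10/17

P(Approve|Male) = 10/17 ≈ 58.82%


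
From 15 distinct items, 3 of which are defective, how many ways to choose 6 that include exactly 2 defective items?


Choose 2 of the 3 defective items and 4 of the other 12 items:
C(3,2)×C(12,4) = 3×495 = 1485

1485


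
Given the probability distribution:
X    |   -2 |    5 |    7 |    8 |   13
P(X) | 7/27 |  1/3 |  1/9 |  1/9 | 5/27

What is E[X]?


E[X] = Σ x·P(X=x)
= (-2)×(7/27) + (5)×(1/3) + (7)×(1/9) + (8)×(1/9) + (13)×(5/27)
= 47/9

E[X] = 47/9


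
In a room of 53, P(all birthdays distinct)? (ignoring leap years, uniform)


P(all different) = Π(365-i)/365 for i=0..52
= (365/365)×(364/365)×...×(313/365)
= 0.018862

P ≈ 0.0189 ≈ 1.89%


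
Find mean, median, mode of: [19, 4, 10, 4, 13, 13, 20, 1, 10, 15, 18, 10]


Sorted: [1, 4, 4, 10, 10, 10, 13, 13, 15, 18, 19, 20]
Mean = 137/12
Median = 23/2
Freq: {19: 1, 4: 2, 10: 3, 13: 2, 20: 1, 1: 1, 15: 1, 18: 1}
Mode: [10]

Mean=137/12, Median=23/2, Mode=10


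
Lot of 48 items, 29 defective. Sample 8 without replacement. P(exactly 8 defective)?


Hypergeometric: C(29,8)×C(19,0)/C(48,8)
= 4292145×1/377348994 = 1885/165722

P(X=8) = 1885/165722 ≈ 1.14%


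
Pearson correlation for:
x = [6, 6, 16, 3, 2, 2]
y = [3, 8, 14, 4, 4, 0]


n=6, Σx=35, Σy=33, Σxy=310, Σx²=345, Σy²=301
r = (6×310 - 35×33)/√((6×345 - 35²)(6×301 - 33²))
= 705/√(845×717) = 705/√605865 ≈ 705/778.3733 ≈ 0.9057

r ≈ 0.9057


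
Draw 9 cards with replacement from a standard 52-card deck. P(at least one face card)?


P(not a face card) = 40/52 = 10/13
P(none in 9 draws) = (10/13)^9 = 1000000000/10604499373
P(≥1 face card) = 1 - 1000000000/10604499373 = 9604499373/10604499373

P = 9604499373/10604499373 ≈ 90.57%


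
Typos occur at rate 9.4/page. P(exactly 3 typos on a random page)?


Poisson(λ=9.4): P(X=3) = e^(-λ)×λ^k/k!
= e^(-9.4) × 9.4^3 / 3!
≈ 8.272406556e-05 × 830.584 / 6 ≈ 0.011452

P(X=3) ≈ 0.011452 ≈ 1.15%


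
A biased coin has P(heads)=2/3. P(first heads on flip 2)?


Geometric: P(X=2) = (1-p)^(k-1)×p = (1/3)^1×2/3 = 2/9

P(X=2) = 2/9 ≈ 22.22%


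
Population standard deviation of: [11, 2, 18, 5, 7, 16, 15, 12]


Mean = 86/8 = 43/4
  (11-43/4)²=1/16
  (2-43/4)²=1225/16
  (18-43/4)²=841/16
  (5-43/4)²=529/16
  (7-43/4)²=225/16
  (16-43/4)²=441/16
  (15-43/4)²=289/16
  (12-43/4)²=25/16
Σ(x-μ)² = 447/2
σ² = (447/2)/8 = 447/16

σ = √(447/16) ≈ 5.2856


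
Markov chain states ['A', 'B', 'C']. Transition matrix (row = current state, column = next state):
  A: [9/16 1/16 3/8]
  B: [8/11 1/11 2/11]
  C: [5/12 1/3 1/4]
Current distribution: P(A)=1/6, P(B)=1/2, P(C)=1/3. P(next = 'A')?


P(next=A) = Σᵢ P(now=i)×P(i→A)
= 1/6×9/16 + 1/2×8/11 + 1/3×5/12
= 3/32 + 4/11 + 5/36 = 1889/3168

P = 1889/3168 ≈ 0.5963


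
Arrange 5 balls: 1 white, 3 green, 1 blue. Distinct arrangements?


5!/(1!×3!×1!) = 20

20


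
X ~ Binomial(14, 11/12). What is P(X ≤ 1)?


P(X ≤ 1) = Σ P(X=i) for i=0..1
P(X=0) = 1/1283918464548864
P(X=1) = 77/641959232274432
Sum = 155/1283918464548864

P(X ≤ 1) = 155/1283918464548864 ≈ 0.00%


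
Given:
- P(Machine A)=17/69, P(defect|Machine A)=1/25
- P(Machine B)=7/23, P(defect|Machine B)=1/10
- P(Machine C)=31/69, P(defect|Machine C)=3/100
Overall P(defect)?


P(B) = Σ P(B|Aᵢ)×P(Aᵢ)
  1/25×17/69 = 17/1725
  1/10×7/23 = 7/230
  3/100×31/69 = 31/2300
Sum = 371/6900

P(defect) = 371/6900 ≈ 5.38%


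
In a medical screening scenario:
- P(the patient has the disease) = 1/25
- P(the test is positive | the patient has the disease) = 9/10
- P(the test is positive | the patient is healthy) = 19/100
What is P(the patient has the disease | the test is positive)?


Using Bayes' theorem:
P(A|B) = P(B|A)·P(A) / P(B)

P(the test is positive) = 9/10 × 1/25 + 19/100 × 24/25
= 9/250 + 114/625 = 273/1250

P(the patient has the disease|the test is positive) = (9/250) / (273/1250) = 15/91

P(the patient has the disease|the test is positive) = 15/91 ≈ 16.48%


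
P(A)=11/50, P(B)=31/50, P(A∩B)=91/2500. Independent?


P(A)×P(B) = 341/2500
P(A∩B) = 91/2500
Not equal → NOT independent

No, not independent


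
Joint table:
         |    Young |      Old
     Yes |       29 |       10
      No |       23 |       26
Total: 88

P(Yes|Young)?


P(Yes|Young) = 29/(29+23) = 29/52

P = 29/52 ≈ 55.77%


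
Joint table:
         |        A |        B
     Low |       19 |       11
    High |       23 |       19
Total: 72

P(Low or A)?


P(Low∨A) = P(Low) + P(A) - P(Low∧A)
= (30 + 42 - 19)/72 = 53/72

P = 53/72 ≈ 73.61%


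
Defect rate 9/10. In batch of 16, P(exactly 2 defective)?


Binomial: P(X=2) = C(16,2)×p^2×(1-p)^14
= 120 × 81/100 × 1/100000000000000 = 243/250000000000000

P(X=2) = 243/250000000000000 ≈ 0.00%


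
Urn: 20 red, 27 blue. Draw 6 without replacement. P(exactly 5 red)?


Hypergeometric: C(20,5)×C(27,1)/C(47,6)
= 15504×27/10737573 = 139536/3579191

P(X=5) = 139536/3579191 ≈ 3.90%


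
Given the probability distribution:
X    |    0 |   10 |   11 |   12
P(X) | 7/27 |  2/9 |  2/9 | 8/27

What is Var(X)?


E[X] = 74/9
E[X²] = 826/9
Var(X) = E[X²] - (E[X])² = 826/9 - 5476/81 = 1958/81

Var(X) = 1958/81 ≈ 24.1728


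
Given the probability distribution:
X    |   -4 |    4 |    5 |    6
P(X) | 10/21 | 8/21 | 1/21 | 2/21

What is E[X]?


E[X] = Σ x·P(X=x)
= (-4)×(10/21) + (4)×(8/21) + (5)×(1/21) + (6)×(2/21)
= 3/7

E[X] = 3/7


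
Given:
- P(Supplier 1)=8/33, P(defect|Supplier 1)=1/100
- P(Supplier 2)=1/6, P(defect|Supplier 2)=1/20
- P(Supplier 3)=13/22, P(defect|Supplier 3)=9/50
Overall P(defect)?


P(B) = Σ P(B|Aᵢ)×P(Aᵢ)
  1/100×8/33 = 2/825
  1/20×1/6 = 1/120
  9/50×13/22 = 117/1100
Sum = 773/6600

P(defect) = 773/6600 ≈ 11.71%


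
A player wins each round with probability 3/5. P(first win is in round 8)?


Geometric: P(X=8) = (1-p)^(k-1)×p = (2/5)^7×3/5 = 384/390625

P(X=8) = 384/390625 ≈ 0.10%


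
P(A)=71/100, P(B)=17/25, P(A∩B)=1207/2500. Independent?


P(A)×P(B) = 1207/2500
P(A∩B) = 1207/2500
Equal ✓ → Independent

Yes, independent


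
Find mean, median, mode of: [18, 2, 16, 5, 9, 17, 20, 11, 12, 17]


Sorted: [2, 5, 9, 11, 12, 16, 17, 17, 18, 20]
Mean = 127/10
Median = 14
Freq: {18: 1, 2: 1, 16: 1, 5: 1, 9: 1, 17: 2, 20: 1, 11: 1, 12: 1}
Mode: [17]

Mean=127/10, Median=14, Mode=17


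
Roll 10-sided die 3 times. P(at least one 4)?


P(no 4)^3 = (9/10)^3 = 729/1000
P(≥1) = 1 - 729/1000 = 271/1000

P = 271/1000 ≈ 27.10%


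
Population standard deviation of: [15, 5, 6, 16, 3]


Mean = 45/5 = 9
  (15-9)²=36
  (5-9)²=16
  (6-9)²=9
  (16-9)²=49
  (3-9)²=36
Σ(x-μ)² = 146
σ² = 146/5

σ = √(146/5) ≈ 5.4037


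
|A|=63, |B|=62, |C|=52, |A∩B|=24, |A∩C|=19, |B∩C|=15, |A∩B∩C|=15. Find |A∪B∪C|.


|A∪B∪C| = 63+62+52-24-19-15+15 = 134

|A∪B∪C| = 134


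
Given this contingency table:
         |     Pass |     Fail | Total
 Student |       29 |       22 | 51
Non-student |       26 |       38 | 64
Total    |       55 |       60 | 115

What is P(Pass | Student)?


P(Pass | Student) = 29/(29+22) = 29/51

P(Pass|Student) = 29/51 ≈ 56.86%


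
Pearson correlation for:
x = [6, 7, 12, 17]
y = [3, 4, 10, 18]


n=4, Σx=42, Σy=35, Σxy=472, Σx²=518, Σy²=449
r = (4×472 - 42×35)/√((4×518 - 42²)(4×449 - 35²))
= 418/√(308×571) = 418/√175868 ≈ 418/419.3662 ≈ 0.9967

r ≈ 0.9967


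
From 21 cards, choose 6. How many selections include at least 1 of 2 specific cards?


Complement: C(21,6) - C(19,6) = 54264 - 27132 = 27132

27132


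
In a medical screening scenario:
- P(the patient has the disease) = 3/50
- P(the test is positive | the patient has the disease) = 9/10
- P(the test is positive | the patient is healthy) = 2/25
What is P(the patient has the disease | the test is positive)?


Using Bayes' theorem:
P(A|B) = P(B|A)·P(A) / P(B)

P(the test is positive) = 9/10 × 3/50 + 2/25 × 47/50
= 27/500 + 47/625 = 323/2500

P(the patient has the disease|the test is positive) = (27/500) / (323/2500) = 135/323

P(the patient has the disease|the test is positive) = 135/323 ≈ 41.80%


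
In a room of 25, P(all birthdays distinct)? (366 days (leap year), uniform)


P(all different) = Π(366-i)/366 for i=0..24
= (366/366)×(365/366)×...×(342/366)
= 0.432316

P ≈ 0.4323 ≈ 43.23%


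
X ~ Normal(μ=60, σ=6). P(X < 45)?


z = (45-60)/6 = -2.5
P(Z < -2.5) = 0.0062

P(X < 45) ≈ 0.0062


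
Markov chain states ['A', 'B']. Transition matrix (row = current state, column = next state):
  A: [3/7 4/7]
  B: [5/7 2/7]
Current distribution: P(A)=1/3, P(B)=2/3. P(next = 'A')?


P(next=A) = Σᵢ P(now=i)×P(i→A)
= 1/3×3/7 + 2/3×5/7
= 1/7 + 10/21 = 13/21

P = 13/21 ≈ 0.6190


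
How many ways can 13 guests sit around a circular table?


Circular arrangements of 13 distinct objects: fix one position to break rotational symmetry.
(n-1)! = 12! = 479001600

479001600


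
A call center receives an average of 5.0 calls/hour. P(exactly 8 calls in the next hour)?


Poisson(λ=5.0): P(X=8) = e^(-λ)×λ^k/k!
= e^(-5.0) × 5.0^8 / 8!
≈ 0.006737946999 × 390625 / 40320 ≈ 0.065278

P(X=8) ≈ 0.065278 ≈ 6.53%


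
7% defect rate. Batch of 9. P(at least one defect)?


P(all good) = (93/100)^9 = 520411082988487293/1000000000000000000
P(≥1 defect) = 479588917011512707/1000000000000000000

P = 479588917011512707/1000000000000000000 ≈ 47.96%


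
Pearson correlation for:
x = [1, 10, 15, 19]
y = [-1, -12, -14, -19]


n=4, Σx=45, Σy=-46, Σxy=-692, Σx²=687, Σy²=702
r = (4×(-692) - 45×(-46))/√((4×687 - 45²)(4×702 - (-46)²))
= -698/√(723×692) = -698/√500316 ≈ -698/707.3302 ≈ -0.9868

r ≈ -0.9868


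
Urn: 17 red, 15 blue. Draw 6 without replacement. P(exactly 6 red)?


Hypergeometric: C(17,6)×C(15,0)/C(32,6)
= 12376×1/906192 = 221/16182

P(X=6) = 221/16182 ≈ 1.37%


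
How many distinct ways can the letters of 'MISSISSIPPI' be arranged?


Letters: 11, freq: {'M': 1, 'I': 4, 'S': 4, 'P': 2}
11!/(1!×4!×4!×2!) = 39916800/1152 = 34650

34650


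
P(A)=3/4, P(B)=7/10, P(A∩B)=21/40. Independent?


P(A)×P(B) = 21/40
P(A∩B) = 21/40
Equal ✓ → Independent

Yes, independent


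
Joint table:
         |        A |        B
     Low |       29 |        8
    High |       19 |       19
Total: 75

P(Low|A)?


P(Low|A) = 29/(29+19) = 29/48

P = 29/48 ≈ 60.42%


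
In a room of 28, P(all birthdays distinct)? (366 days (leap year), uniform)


P(all different) = Π(366-i)/366 for i=0..27
= (366/366)×(365/366)×...×(339/366)
= 0.346570

P ≈ 0.3466 ≈ 34.66%


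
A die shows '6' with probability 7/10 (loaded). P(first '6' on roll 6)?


Geometric: P(X=6) = (1-p)^(k-1)×p = (3/10)^5×7/10 = 1701/1000000

P(X=6) = 1701/1000000 ≈ 0.17%


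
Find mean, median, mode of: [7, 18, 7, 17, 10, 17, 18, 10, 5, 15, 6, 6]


Sorted: [5, 6, 6, 7, 7, 10, 10, 15, 17, 17, 18, 18]
Mean = 136/12 = 34/3
Median = 10
Freq: {7: 2, 18: 2, 17: 2, 10: 2, 5: 1, 15: 1, 6: 2}
Mode: [6, 7, 10, 17, 18]

Mean=34/3, Median=10, Mode=[6, 7, 10, 17, 18]


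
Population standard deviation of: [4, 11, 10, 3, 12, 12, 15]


Mean = 67/7
  (4-67/7)²=1521/49
  (11-67/7)²=100/49
  (10-67/7)²=9/49
  (3-67/7)²=2116/49
  (12-67/7)²=289/49
  (12-67/7)²=289/49
  (15-67/7)²=1444/49
Σ(x-μ)² = 824/7
σ² = (824/7)/7 = 824/49

σ = √(824/49) ≈ 4.1008


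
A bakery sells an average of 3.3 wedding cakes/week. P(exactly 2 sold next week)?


Poisson(λ=3.3): P(X=2) = e^(-λ)×λ^k/k!
= e^(-3.3) × 3.3^2 / 2!
≈ 0.0368831674 × 10.89 / 2 ≈ 0.200829

P(X=2) ≈ 0.200829 ≈ 20.08%


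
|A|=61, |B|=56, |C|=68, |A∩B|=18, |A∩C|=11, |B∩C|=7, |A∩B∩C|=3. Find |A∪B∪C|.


|A∪B∪C| = 61+56+68-18-11-7+3 = 152

|A∪B∪C| = 152


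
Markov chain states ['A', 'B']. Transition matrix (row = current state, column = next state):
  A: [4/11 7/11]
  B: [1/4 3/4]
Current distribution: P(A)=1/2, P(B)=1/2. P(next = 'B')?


P(next=B) = Σᵢ P(now=i)×P(i→B)
= 1/2×7/11 + 1/2×3/4
= 7/22 + 3/8 = 61/88

P = 61/88 ≈ 0.6932


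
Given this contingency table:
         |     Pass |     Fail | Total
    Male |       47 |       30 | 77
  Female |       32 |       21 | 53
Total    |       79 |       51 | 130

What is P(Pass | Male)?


P(Pass | Male) = 47/(47+30) = 47/77

P(Pass|Male) = 47/77 ≈ 61.04%


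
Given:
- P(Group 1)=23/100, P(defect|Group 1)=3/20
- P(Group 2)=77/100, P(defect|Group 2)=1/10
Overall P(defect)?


P(B) = Σ P(B|Aᵢ)×P(Aᵢ)
  3/20×23/100 = 69/2000
  1/10×77/100 = 77/1000
Sum = 223/2000

P(defect) = 223/2000 ≈ 11.15%


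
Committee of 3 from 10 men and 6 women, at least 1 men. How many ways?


Count by #men:
  1M,2W: C(10,1)×C(6,2)=150
  2M,1W: C(10,2)×C(6,1)=270
  3M,0W: C(10,3)×C(6,0)=120
Total = 540

540


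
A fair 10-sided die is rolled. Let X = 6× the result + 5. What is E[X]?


E[die] = (1+10)/2 = 11/2
E[X] = 6×11/2 + 5 = 38

E[X] = 38


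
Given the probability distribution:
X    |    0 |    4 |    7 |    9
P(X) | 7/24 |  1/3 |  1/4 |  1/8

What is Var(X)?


E[X] = 101/24
E[X²] = 665/24
Var(X) = E[X²] - (E[X])² = 665/24 - 10201/576 = 5759/576

Var(X) = 5759/576 ≈ 9.9983


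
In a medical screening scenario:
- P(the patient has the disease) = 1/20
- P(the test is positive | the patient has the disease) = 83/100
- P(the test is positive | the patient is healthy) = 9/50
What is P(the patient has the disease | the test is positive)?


Using Bayes' theorem:
P(A|B) = P(B|A)·P(A) / P(B)

P(the test is positive) = 83/100 × 1/20 + 9/50 × 19/20
= 83/2000 + 171/1000 = 17/80

P(the patient has the disease|the test is positive) = (83/2000) / (17/80) = 83/425

P(the patient has the disease|the test is positive) = 83/425 ≈ 19.53%


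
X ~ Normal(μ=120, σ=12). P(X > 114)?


z = (114-120)/12 = -0.5
P(X > 114) = 1 - P(Z ≤ -0.5) = 1 - 0.3085 = 0.6915

P(X > 114) ≈ 0.6915


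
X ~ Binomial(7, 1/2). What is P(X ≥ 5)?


P(X ≥ 5) = Σ P(X=i) for i=5..7
P(X=5) = 21/128
P(X=6) = 7/128
P(X=7) = 1/128
Sum = 29/128

P(X ≥ 5) = 29/128 ≈ 22.66%


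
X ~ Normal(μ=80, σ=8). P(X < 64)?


z = (64-80)/8 = -2.0
P(Z < -2.0) = 0.0228

P(X < 64) ≈ 0.0228


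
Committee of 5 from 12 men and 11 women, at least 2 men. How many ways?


Count by #men:
  2M,3W: C(12,2)×C(11,3)=10890
  3M,2W: C(12,3)×C(11,2)=12100
  4M,1W: C(12,4)×C(11,1)=5445
  5M,0W: C(12,5)×C(11,0)=792
Total = 29227

29227


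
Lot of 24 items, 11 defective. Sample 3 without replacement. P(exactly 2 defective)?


Hypergeometric: C(11,2)×C(13,1)/C(24,3)
= 55×13/2024 = 65/184

P(X=2) = 65/184 ≈ 35.33%


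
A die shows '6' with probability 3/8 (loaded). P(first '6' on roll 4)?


Geometric: P(X=4) = (1-p)^(k-1)×p = (5/8)^3×3/8 = 375/4096

P(X=4) = 375/4096 ≈ 9.16%


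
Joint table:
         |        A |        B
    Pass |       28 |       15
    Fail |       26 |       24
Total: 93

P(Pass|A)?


P(Pass|A) = 28/(28+26) = 28/54 = 14/27

P = 14/27 ≈ 51.85%


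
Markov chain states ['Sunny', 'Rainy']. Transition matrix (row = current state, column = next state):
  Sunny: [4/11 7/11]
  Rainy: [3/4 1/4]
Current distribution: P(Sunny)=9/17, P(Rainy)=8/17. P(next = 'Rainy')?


P(next=Rainy) = Σᵢ P(now=i)×P(i→Rainy)
= 9/17×7/11 + 8/17×1/4
= 63/187 + 2/17 = 5/11

P = 5/11 ≈ 0.4545


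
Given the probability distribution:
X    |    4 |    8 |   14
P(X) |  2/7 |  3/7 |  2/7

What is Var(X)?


E[X] = 60/7
E[X²] = 88
Var(X) = E[X²] - (E[X])² = 88 - 3600/49 = 712/49

Var(X) = 712/49 ≈ 14.5306


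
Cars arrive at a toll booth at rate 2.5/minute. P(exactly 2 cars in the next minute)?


Poisson(λ=2.5): P(X=2) = e^(-λ)×λ^k/k!
= e^(-2.5) × 2.5^2 / 2!
≈ 0.08208499862 × 6.25 / 2 ≈ 0.256516

P(X=2) ≈ 0.256516 ≈ 25.65%


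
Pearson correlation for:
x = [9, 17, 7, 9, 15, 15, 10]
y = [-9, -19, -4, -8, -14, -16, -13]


n=7, Σx=82, Σy=-83, Σxy=-1084, Σx²=1050, Σy²=1143
r = (7×(-1084) - 82×(-83))/√((7×1050 - 82²)(7×1143 - (-83)²))
= -782/√(626×1112) = -782/√696112 ≈ -782/834.3333 ≈ -0.9373

r ≈ -0.9373


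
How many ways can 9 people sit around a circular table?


Circular arrangements of 9 distinct objects: fix one position to break rotational symmetry.
(n-1)! = 8! = 40320

40320


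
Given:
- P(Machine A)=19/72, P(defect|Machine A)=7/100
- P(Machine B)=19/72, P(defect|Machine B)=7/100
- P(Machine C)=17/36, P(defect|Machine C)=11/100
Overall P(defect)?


P(B) = Σ P(B|Aᵢ)×P(Aᵢ)
  7/100×19/72 = 133/7200
  7/100×19/72 = 133/7200
  11/100×17/36 = 187/3600
Sum = 4/45

P(defect) = 4/45 ≈ 8.89%


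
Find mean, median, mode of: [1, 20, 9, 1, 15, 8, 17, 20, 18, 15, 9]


Sorted: [1, 1, 8, 9, 9, 15, 15, 17, 18, 20, 20]
Mean = 133/11
Median = 15
Freq: {1: 2, 20: 2, 9: 2, 15: 2, 8: 1, 17: 1, 18: 1}
Mode: [1, 9, 15, 20]

Mean=133/11, Median=15, Mode=[1, 9, 15, 20]


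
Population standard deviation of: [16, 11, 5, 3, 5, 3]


Mean = 43/6
  (16-43/6)²=2809/36
  (11-43/6)²=529/36
  (5-43/6)²=169/36
  (3-43/6)²=625/36
  (5-43/6)²=169/36
  (3-43/6)²=625/36
Σ(x-μ)² = 821/6
σ² = (821/6)/6 = 821/36

σ = √(821/36) ≈ 4.7755


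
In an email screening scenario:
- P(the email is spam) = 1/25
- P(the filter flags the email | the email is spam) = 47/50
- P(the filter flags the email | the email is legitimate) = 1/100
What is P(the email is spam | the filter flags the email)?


Using Bayes' theorem:
P(A|B) = P(B|A)·P(A) / P(B)

P(the filter flags the email) = 47/50 × 1/25 + 1/100 × 24/25
= 47/1250 + 6/625 = 59/1250

P(the email is spam|the filter flags the email) = (47/1250) / (59/1250) = 47/59

P(the email is spam|the filter flags the email) = 47/59 ≈ 79.66%


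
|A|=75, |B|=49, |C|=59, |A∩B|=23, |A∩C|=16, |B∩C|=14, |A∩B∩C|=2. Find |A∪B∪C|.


|A∪B∪C| = 75+49+59-23-16-14+2 = 132

|A∪B∪C| = 132


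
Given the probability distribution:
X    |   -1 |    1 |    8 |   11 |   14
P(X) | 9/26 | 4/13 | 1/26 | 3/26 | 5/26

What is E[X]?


E[X] = Σ x·P(X=x)
= (-1)×(9/26) + (1)×(4/13) + (8)×(1/26) + (11)×(3/26) + (14)×(5/26)
= 55/13

E[X] = 55/13


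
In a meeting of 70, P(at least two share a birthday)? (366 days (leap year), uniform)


P(all different) = Π(366-i)/366 for i=0..69
= 0.000858
P(match) = 1 - 0.000858 = 0.999142

P ≈ 0.9991 ≈ 99.91%


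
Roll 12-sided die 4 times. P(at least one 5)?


P(no 5)^4 = (11/12)^4 = 14641/20736
P(≥1) = 1 - 14641/20736 = 6095/20736

P = 6095/20736 ≈ 29.39%


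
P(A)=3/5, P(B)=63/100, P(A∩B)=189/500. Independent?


P(A)×P(B) = 189/500
P(A∩B) = 189/500
Equal ✓ → Independent

Yes, independent


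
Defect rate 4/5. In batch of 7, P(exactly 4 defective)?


Binomial: P(X=4) = C(7,4)×p^4×(1-p)^3
= 35 × 256/625 × 1/125 = 1792/15625

P(X=4) = 1792/15625 ≈ 11.47%


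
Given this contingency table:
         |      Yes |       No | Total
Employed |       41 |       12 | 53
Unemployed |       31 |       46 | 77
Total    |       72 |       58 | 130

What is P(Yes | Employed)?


P(Yes | Employed) = 41/(41+12) = 41/53

P(Yes|Employed) = 41/53 ≈ 77.36%


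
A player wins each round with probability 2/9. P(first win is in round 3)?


Geometric: P(X=3) = (1-p)^(k-1)×p = (7/9)^2×2/9 = 98/729

P(X=3) = 98/729 ≈ 13.44%


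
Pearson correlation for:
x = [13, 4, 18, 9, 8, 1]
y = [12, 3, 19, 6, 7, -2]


n=6, Σx=53, Σy=45, Σxy=618, Σx²=655, Σy²=603
r = (6×618 - 53×45)/√((6×655 - 53²)(6×603 - 45²))
= 1323/√(1121×1593) = 1323/√1785753 ≈ 1323/1336.3207 ≈ 0.9900

r ≈ 0.9900


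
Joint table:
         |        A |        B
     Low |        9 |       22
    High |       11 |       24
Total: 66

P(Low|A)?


P(Low|A) = 9/(9+11) = 9/20

P = 9/20 ≈ 45.00%


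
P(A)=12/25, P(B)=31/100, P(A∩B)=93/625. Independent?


P(A)×P(B) = 93/625
P(A∩B) = 93/625
Equal ✓ → Independent

Yes, independent


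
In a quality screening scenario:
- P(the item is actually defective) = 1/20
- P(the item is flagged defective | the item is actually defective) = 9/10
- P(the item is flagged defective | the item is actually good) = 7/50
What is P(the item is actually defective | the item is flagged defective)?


Using Bayes' theorem:
P(A|B) = P(B|A)·P(A) / P(B)

P(the item is flagged defective) = 9/10 × 1/20 + 7/50 × 19/20
= 9/200 + 133/1000 = 89/500

P(the item is actually defective|the item is flagged defective) = (9/200) / (89/500) = 45/178

P(the item is actually defective|the item is flagged defective) = 45/178 ≈ 25.28%


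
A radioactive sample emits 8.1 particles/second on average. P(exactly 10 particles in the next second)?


Poisson(λ=8.1): P(X=10) = e^(-λ)×λ^k/k!
= e^(-8.1) × 8.1^10 / 10!
≈ 0.0003035391381 × 1215766545.91 / 3628800 ≈ 0.101696

P(X=10) ≈ 0.101696 ≈ 10.17%


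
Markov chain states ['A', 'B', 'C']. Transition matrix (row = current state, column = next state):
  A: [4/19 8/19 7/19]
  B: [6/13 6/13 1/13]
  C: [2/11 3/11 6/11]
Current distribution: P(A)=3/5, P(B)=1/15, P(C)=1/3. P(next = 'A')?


P(next=A) = Σᵢ P(now=i)×P(i→A)
= 3/5×4/19 + 1/15×6/13 + 1/3×2/11
= 12/95 + 2/65 + 2/33 = 8872/40755

P = 8872/40755 ≈ 0.2177


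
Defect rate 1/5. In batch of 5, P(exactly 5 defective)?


Binomial: P(X=5) = C(5,5)×p^5×(1-p)^0
= 1 × 1/3125 × 1 = 1/3125

P(X=5) = 1/3125 ≈ 0.03%


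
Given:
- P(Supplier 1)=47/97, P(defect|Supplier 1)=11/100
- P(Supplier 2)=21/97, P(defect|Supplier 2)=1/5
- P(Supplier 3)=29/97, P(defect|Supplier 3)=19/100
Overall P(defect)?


P(B) = Σ P(B|Aᵢ)×P(Aᵢ)
  11/100×47/97 = 517/9700
  1/5×21/97 = 21/485
  19/100×29/97 = 551/9700
Sum = 372/2425

P(defect) = 372/2425 ≈ 15.34%


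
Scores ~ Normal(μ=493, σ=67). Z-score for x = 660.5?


z = (x - μ)/σ = (660.5 - 493)/67 = 2.5

z = 2.5


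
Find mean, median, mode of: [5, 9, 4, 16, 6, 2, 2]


Sorted: [2, 2, 4, 5, 6, 9, 16]
Mean = 44/7
Median = 5
Freq: {5: 1, 9: 1, 4: 1, 16: 1, 6: 1, 2: 2}
Mode: [2]

Mean=44/7, Median=5, Mode=2


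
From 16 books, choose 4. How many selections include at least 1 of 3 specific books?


Complement: C(16,4) - C(13,4) = 1820 - 715 = 1105

1105


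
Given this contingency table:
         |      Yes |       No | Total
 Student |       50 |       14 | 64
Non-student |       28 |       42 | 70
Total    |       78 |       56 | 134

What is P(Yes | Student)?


P(Yes | Student) = 50/(50+14) = 50/64 = 25/32

P(Yes|Student) = 25/32 ≈ 78.12%


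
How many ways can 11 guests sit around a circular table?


Circular arrangements of 11 distinct objects: fix one position to break rotational symmetry.
(n-1)! = 10! = 3628800

3628800


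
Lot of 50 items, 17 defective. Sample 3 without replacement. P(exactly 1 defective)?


Hypergeometric: C(17,1)×C(33,2)/C(50,3)
= 17×528/19600 = 561/1225

P(X=1) = 561/1225 ≈ 45.80%


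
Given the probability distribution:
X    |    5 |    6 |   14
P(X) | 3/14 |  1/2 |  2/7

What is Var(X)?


E[X] = 113/14
E[X²] = 1111/14
Var(X) = E[X²] - (E[X])² = 1111/14 - 12769/196 = 2785/196

Var(X) = 2785/196 ≈ 14.2092


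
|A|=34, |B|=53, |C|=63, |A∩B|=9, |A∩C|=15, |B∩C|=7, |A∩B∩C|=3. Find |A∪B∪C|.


|A∪B∪C| = 34+53+63-9-15-7+3 = 122

|A∪B∪C| = 122


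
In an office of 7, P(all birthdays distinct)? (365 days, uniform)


P(all different) = Π(365-i)/365 for i=0..6
= (365/365)×(364/365)×...×(359/365)
= 0.943764

P ≈ 0.9438 ≈ 94.38%


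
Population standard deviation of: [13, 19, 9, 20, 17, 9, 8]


Mean = 95/7
  (13-95/7)²=16/49
  (19-95/7)²=1444/49
  (9-95/7)²=1024/49
  (20-95/7)²=2025/49
  (17-95/7)²=576/49
  (9-95/7)²=1024/49
  (8-95/7)²=1521/49
Σ(x-μ)² = 1090/7
σ² = (1090/7)/7 = 1090/49

σ = √(1090/49) ≈ 4.7164


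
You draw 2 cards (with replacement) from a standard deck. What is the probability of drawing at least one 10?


P(not a 10) = 48/52 = 12/13
P(none in 2 draws) = (12/13)^2 = 144/169
P(≥1 10) = 1 - 144/169 = 25/169

P = 25/169 ≈ 14.79%


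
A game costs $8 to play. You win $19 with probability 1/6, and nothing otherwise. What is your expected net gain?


E[gain] = (19-8)×1/6 + (-8)×5/6
= 11/6 - 20/3 = -29/6

Expected net gain = $-29/6 ≈ $-4.83


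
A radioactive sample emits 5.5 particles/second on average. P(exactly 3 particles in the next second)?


Poisson(λ=5.5): P(X=3) = e^(-λ)×λ^k/k!
= e^(-5.5) × 5.5^3 / 3!
≈ 0.004086771438 × 166.375 / 6 ≈ 0.113323

P(X=3) ≈ 0.113323 ≈ 11.33%


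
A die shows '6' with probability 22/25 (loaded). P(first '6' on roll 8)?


Geometric: P(X=8) = (1-p)^(k-1)×p = (3/25)^7×22/25 = 48114/152587890625

P(X=8) = 48114/152587890625 ≈ 0.00%


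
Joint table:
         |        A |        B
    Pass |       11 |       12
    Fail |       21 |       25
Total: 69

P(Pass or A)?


P(Pass∨A) = P(Pass) + P(A) - P(Pass∧A)
= (23 + 32 - 11)/69 = 44/69

P = 44/69 ≈ 63.77%


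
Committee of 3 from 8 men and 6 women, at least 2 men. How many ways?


Count by #men:
  2M,1W: C(8,2)×C(6,1)=168
  3M,0W: C(8,3)×C(6,0)=56
Total = 224

224


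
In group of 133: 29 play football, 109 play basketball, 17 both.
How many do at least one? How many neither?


|A∪B| = 29+109-17 = 121
Neither = 133-121 = 12

At least one: 121; Neither: 12


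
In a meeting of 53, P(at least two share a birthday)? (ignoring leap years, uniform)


P(all different) = Π(365-i)/365 for i=0..52
= 0.018862
P(match) = 1 - 0.018862 = 0.981138

P ≈ 0.9811 ≈ 98.11%


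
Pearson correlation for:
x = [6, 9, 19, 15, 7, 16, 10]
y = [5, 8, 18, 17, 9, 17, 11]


n=7, Σx=82, Σy=85, Σxy=1144, Σx²=1108, Σy²=1193
r = (7×1144 - 82×85)/√((7×1108 - 82²)(7×1193 - 85²))
= 1038/√(1032×1126) = 1038/√1162032 ≈ 1038/1077.9759 ≈ 0.9629

r ≈ 0.9629


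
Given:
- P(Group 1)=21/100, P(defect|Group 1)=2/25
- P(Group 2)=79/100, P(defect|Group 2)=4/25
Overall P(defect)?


P(B) = Σ P(B|Aᵢ)×P(Aᵢ)
  2/25×21/100 = 21/1250
  4/25×79/100 = 79/625
Sum = 179/1250

P(defect) = 179/1250 ≈ 14.32%


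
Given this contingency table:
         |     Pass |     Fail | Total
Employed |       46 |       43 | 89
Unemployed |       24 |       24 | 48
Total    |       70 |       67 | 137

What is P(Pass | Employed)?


P(Pass | Employed) = 46/(46+43) = 46/89

P(Pass|Employed) = 46/89 ≈ 51.69%


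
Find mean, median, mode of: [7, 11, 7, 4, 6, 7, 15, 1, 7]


Sorted: [1, 4, 6, 7, 7, 7, 7, 11, 15]
Mean = 65/9
Median = 7
Freq: {7: 4, 11: 1, 4: 1, 6: 1, 15: 1, 1: 1}
Mode: [7]

Mean=65/9, Median=7, Mode=7


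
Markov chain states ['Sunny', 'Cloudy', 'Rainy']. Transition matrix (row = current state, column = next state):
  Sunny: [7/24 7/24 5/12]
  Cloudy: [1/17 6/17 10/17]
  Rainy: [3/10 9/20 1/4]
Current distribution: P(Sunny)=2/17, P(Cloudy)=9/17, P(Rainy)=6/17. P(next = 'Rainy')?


P(next=Rainy) = Σᵢ P(now=i)×P(i→Rainy)
= 2/17×5/12 + 9/17×10/17 + 6/17×1/4
= 5/102 + 90/289 + 3/34 = 389/867

P = 389/867 ≈ 0.4487


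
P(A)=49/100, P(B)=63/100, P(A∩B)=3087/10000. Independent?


P(A)×P(B) = 3087/10000
P(A∩B) = 3087/10000
Equal ✓ → Independent

Yes, independent


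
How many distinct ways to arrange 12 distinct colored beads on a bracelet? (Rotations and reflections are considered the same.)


Free circular arrangements: rotations and reflections both identified.
(n-1)!/2 = 11!/2 = 39916800/2 = 19958400

19958400


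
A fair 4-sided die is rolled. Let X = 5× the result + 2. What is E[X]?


E[die] = (1+4)/2 = 5/2
E[X] = 5×5/2 + 2 = 29/2

E[X] = 29/2


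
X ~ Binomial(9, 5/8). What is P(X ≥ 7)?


P(X ≥ 7) = Σ P(X=i) for i=7..9
P(X=7) = 6328125/33554432
P(X=8) = 10546875/134217728
P(X=9) = 1953125/134217728
Sum = 9453125/33554432

P(X ≥ 7) = 9453125/33554432 ≈ 28.17%


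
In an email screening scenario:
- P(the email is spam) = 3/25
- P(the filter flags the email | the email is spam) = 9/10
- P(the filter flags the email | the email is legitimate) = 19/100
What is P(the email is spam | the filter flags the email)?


Using Bayes' theorem:
P(A|B) = P(B|A)·P(A) / P(B)

P(the filter flags the email) = 9/10 × 3/25 + 19/100 × 22/25
= 27/250 + 209/1250 = 172/625

P(the email is spam|the filter flags the email) = (27/250) / (172/625) = 135/344

P(the email is spam|the filter flags the email) = 135/344 ≈ 39.24%


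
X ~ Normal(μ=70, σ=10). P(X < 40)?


z = (40-70)/10 = -3.0
P(Z < -3.0) = 0.0013

P(X < 40) ≈ 0.0013


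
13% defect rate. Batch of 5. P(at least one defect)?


P(all good) = (87/100)^5 = 4984209207/10000000000
P(≥1 defect) = 5015790793/10000000000

P = 5015790793/10000000000 ≈ 50.16%


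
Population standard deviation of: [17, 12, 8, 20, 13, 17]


Mean = 87/6 = 29/2
  (17-29/2)²=25/4
  (12-29/2)²=25/4
  (8-29/2)²=169/4
  (20-29/2)²=121/4
  (13-29/2)²=9/4
  (17-29/2)²=25/4
Σ(x-μ)² = 187/2
σ² = (187/2)/6 = 187/12

σ = √(187/12) ≈ 3.9476


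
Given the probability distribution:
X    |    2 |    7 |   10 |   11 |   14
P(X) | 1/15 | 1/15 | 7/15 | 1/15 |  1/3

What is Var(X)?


E[X] = 32/3
E[X²] = 618/5
Var(X) = E[X²] - (E[X])² = 618/5 - 1024/9 = 442/45

Var(X) = 442/45 ≈ 9.8222


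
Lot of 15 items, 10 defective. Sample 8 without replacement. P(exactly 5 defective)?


Hypergeometric: C(10,5)×C(5,3)/C(15,8)
= 252×10/6435 = 56/143

P(X=5) = 56/143 ≈ 39.16%


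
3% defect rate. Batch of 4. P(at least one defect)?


P(all good) = (97/100)^4 = 88529281/100000000
P(≥1 defect) = 11470719/100000000

P = 11470719/100000000 ≈ 11.47%


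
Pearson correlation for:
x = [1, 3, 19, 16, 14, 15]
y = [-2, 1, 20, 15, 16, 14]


n=6, Σx=68, Σy=64, Σxy=1055, Σx²=1048, Σy²=1082
r = (6×1055 - 68×64)/√((6×1048 - 68²)(6×1082 - 64²))
= 1978/√(1664×2396) = 1978/√3986944 ≈ 1978/1996.7333 ≈ 0.9906

r ≈ 0.9906


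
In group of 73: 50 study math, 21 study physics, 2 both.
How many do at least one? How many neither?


|A∪B| = 50+21-2 = 69
Neither = 73-69 = 4

At least one: 69; Neither: 4


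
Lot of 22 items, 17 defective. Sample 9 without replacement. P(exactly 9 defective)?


Hypergeometric: C(17,9)×C(5,0)/C(22,9)
= 24310×1/497420 = 13/266

P(X=9) = 13/266 ≈ 4.89%


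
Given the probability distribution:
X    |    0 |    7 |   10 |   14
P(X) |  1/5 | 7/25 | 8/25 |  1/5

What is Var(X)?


E[X] = 199/25
E[X²] = 2123/25
Var(X) = E[X²] - (E[X])² = 2123/25 - 39601/625 = 13474/625

Var(X) = 13474/625 ≈ 21.5584


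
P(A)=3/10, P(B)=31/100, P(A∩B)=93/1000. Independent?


P(A)×P(B) = 93/1000
P(A∩B) = 93/1000
Equal ✓ → Independent

Yes, independent


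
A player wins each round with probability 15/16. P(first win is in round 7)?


Geometric: P(X=7) = (1-p)^(k-1)×p = (1/16)^6×15/16 = 15/268435456

P(X=7) = 15/268435456 ≈ 0.00%


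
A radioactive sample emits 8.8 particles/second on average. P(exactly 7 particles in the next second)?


Poisson(λ=8.8): P(X=7) = e^(-λ)×λ^k/k!
= e^(-8.8) × 8.8^7 / 7!
≈ 0.0001507330751 × 4086755.9637 / 5040 ≈ 0.122224

P(X=7) ≈ 0.122224 ≈ 12.22%


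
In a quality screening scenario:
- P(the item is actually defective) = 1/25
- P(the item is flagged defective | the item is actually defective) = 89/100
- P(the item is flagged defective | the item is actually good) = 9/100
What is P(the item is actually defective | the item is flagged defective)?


Using Bayes' theorem:
P(A|B) = P(B|A)·P(A) / P(B)

P(the item is flagged defective) = 89/100 × 1/25 + 9/100 × 24/25
= 89/2500 + 54/625 = 61/500

P(the item is actually defective|the item is flagged defective) = (89/2500) / (61/500) = 89/305

P(the item is actually defective|the item is flagged defective) = 89/305 ≈ 29.18%


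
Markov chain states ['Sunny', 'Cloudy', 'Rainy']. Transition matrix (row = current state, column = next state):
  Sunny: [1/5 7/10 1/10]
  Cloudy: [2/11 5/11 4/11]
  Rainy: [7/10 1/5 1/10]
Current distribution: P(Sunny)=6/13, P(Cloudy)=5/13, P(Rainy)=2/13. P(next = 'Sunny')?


P(next=Sunny) = Σᵢ P(now=i)×P(i→Sunny)
= 6/13×1/5 + 5/13×2/11 + 2/13×7/10
= 6/65 + 10/143 + 7/65 = 193/715

P = 193/715 ≈ 0.2699


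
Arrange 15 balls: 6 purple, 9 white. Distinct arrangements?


15!/(6!×9!) = 5005

5005


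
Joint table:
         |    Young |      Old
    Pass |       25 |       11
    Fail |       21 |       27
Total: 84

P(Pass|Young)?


P(Pass|Young) = 25/(25+21) = 25/46

P = 25/46 ≈ 54.35%


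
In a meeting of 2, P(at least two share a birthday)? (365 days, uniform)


P(all different) = Π(365-i)/365 for i=0..1
= 0.997260
P(match) = 1 - 0.997260 = 0.002740

P ≈ 0.0027 ≈ 0.27%


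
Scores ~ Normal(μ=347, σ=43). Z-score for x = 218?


z = (x - μ)/σ = (218 - 347)/43 = -3.0

z = -3.0


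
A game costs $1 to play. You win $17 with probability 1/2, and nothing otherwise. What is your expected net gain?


E[gain] = (17-1)×1/2 + (-1)×1/2
= 8 - 1/2 = 15/2

Expected net gain = $15/2 ≈ $7.50


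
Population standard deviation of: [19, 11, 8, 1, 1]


Mean = 40/5 = 8
  (19-8)²=121
  (11-8)²=9
  (8-8)²=0
  (1-8)²=49
  (1-8)²=49
Σ(x-μ)² = 228
σ² = 228/5

σ = √(228/5) ≈ 6.7528


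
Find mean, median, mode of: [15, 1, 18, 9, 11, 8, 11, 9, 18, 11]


Sorted: [1, 8, 9, 9, 11, 11, 11, 15, 18, 18]
Mean = 111/10
Median = 11
Freq: {15: 1, 1: 1, 18: 2, 9: 2, 11: 3, 8: 1}
Mode: [11]

Mean=111/10, Median=11, Mode=11


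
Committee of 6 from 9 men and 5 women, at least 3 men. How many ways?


Count by #men:
  3M,3W: C(9,3)×C(5,3)=840
  4M,2W: C(9,4)×C(5,2)=1260
  5M,1W: C(9,5)×C(5,1)=630
  6M,0W: C(9,6)×C(5,0)=84
Total = 2814

2814
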